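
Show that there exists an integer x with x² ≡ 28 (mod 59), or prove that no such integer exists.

x = 38

Take x = 38. Then 38² = 1444 = 24·59 + 28, so 38² ≡ 28 (mod 59).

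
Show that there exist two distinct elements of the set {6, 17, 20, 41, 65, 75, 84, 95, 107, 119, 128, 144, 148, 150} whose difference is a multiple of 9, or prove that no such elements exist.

6 and 150 are such a pair.

Both 6 and 150 leave remainder 6 on division by 9; their difference 144 = 16·9 is a multiple of 9.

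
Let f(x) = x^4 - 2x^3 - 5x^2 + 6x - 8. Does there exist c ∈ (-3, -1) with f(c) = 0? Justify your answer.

Such a root exists.

f(-3) = 64 and f(-1) = -16, which have opposite signs.
f is continuous everywhere (it is a polynomial), in particular on [-3, -1].
By the Intermediate Value Theorem f must vanish at some point of (-3, -1).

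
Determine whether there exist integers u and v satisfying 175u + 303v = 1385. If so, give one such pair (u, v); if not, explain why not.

175 and 303 are coprime, so 175u + 303v ranges over all of ℤ.
Euclidean algorithm: 303 = 1·175 + 128, 175 = 1·128 + 47, 128 = 2·47 + 34, 47 = 1·34 + 13, 34 = 2·13 + 8, 13 = 1·8 + 5, 8 = 1·5 + 3, 5 = 1·3 + 2, 3 = 1·2 + 1, 2 = 2·1 + 0.
Working back up the chain: 1 = 3 − 1·2 = 3 − (5 − 1·3) = −5 + 2·3 = −5 + 2·(8 − 1·5) = 2·8 − 3·5 = 2·8 − 3·(13 − 1·8) = −3·13 + 5·8 = −3·13 + 5·(34 − 2·13) = 5·34 − 13·13 = 5·34 − 13·(47 − 1·34) = −13·47 + 18·34 = −13·47 + 18·(128 − 2·47) = 18·128 − 49·47 = 18·128 − 49·(175 − 1·128) = −49·175 + 67·128 = −49·175 + 67·(303 − 1·175) = 67·303 − 116·175. So 175·(-116) + 303·67 = 1.
Multiplying through by 1385: u = (-116)·1385 = -160660, v = 67·1385 = 92795 is a solution.
Adding 531·303 to u and subtracting 531·175 from v gives the tidier solution (233, -130).
Indeed 175·233 + 303·(-130) = 40775 − 39390 = 1385.

u = 233, v = -130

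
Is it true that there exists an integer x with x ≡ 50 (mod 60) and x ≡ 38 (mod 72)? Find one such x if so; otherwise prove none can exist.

x = 110

The moduli are not coprime: gcd(60, 72) = 12. Compatibility requires 12 ∣ (38 − 50) = -12, which holds, so solutions exist.
Step through x = 50, 50 + 60, 50 + 2·60, …: the values 50, 110 reduce mod 72 to 50, 38. The value 110 hits 38.
Check: 110 mod 60 = 50, 110 mod 72 = 38. ✓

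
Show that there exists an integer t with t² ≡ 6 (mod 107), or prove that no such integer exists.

No, no such integer exists.

107 is prime, so by Euler's criterion 6 is a square mod 107 iff 6^((107−1)/2) = 6^53 ≡ 1 (mod 107).
Repeated squaring mod 107: 6^2 = 36 ≡ 36; 6^4 ≡ 36² = 1296 ≡ 12; 6^8 ≡ 12² = 144 ≡ 37; 6^16 ≡ 37² = 1369 ≡ 85; 6^32 ≡ 85² = 7225 ≡ 56.
Since 53 = 32 + 16 + 4 + 1, 6^53 ≡ 56 · 85 · 12 · 6; multiplying out mod 107: 56·85 = 4760 ≡ 52, then 52·12 = 624 ≡ 89, then 89·6 = 534 ≡ 106. Thus 6^53 ≡ 106 ≡ −1 (mod 107).
The value −1 means 6 is a non-residue modulo 107, so t² ≡ 6 (mod 107) is impossible.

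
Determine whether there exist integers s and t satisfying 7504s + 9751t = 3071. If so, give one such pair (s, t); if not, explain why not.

gcd(7504, 9751) = 7, so every integer of the form 7504s + 9751t is a multiple of 7.
But 3071 = 7·438 + 5, so 7 ∤ 3071.
So the equation is unsolvable over ℤ.

No such integers exist.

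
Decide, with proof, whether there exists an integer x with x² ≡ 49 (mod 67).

x = 60

Take x = 60. Then 60² = 3600 = 53·67 + 49, so 60² ≡ 49 (mod 67).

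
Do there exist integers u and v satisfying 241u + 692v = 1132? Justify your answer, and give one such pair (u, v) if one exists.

u = 556, v = -192

241 and 692 are coprime, so 241u + 692v ranges over all of ℤ.
Euclidean algorithm: 692 = 2·241 + 210, 241 = 1·210 + 31, 210 = 6·31 + 24, 31 = 1·24 + 7, 24 = 3·7 + 3, 7 = 2·3 + 1, 3 = 3·1 + 0.
Working back up the chain: 1 = 7 − 2·3 = 7 − 2·(24 − 3·7) = −2·24 + 7·7 = −2·24 + 7·(31 − 1·24) = 7·31 − 9·24 = 7·31 − 9·(210 − 6·31) = −9·210 + 61·31 = −9·210 + 61·(241 − 1·210) = 61·241 − 70·210 = 61·241 − 70·(692 − 2·241) = −70·692 + 201·241. So 241·201 + 692·(-70) = 1.
Times 1132: 241·227532 + 692·(-79240) = 1132, so (227532, -79240) solves it.
The general solution is u = 227532 + 692k, v = -79240 − 241k; taking k = -328 gives the smaller pair u = 556, v = -192.
Indeed 241·556 + 692·(-192) = 133996 − 132864 = 1132.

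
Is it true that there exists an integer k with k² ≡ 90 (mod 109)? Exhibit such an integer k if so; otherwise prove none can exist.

No, no such integer exists.

Apply Euler's criterion with the prime 109: 90 is a quadratic residue iff 90^54 ≡ 1 (mod 109), and a non-residue iff it is ≡ −1.
Squaring successively (mod 109): 90^2 = 8100 ≡ 34; 90^4 ≡ 34² = 1156 ≡ 66; 90^8 ≡ 66² = 4356 ≡ 105; 90^16 ≡ 105² = 11025 ≡ 16; 90^32 ≡ 16² = 256 ≡ 38.
Since 54 = 32 + 16 + 4 + 2, 90^54 ≡ 38 · 16 · 66 · 34; multiplying out mod 109: 38·16 = 608 ≡ 63, then 63·66 = 4158 ≡ 16, then 16·34 = 544 ≡ 108. Thus 90^54 ≡ 108 ≡ −1 (mod 109).
The value −1 means 90 is a non-residue modulo 109, so k² ≡ 90 (mod 109) is impossible.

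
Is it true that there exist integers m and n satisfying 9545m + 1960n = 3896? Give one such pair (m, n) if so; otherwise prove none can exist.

Any value of 9545m + 1960n is a multiple of gcd(9545, 1960) = 5.
However 3896 leaves remainder 1 on division by 5.
Therefore 9545m + 1960n = 3896 has no solution in integers.

There are no such integers.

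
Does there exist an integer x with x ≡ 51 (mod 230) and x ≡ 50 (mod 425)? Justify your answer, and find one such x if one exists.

No, no such integer exists.

Reduce both congruences modulo 5, which divides 230 and 425: they say x ≡ 51 (mod 5) and x ≡ 50 (mod 5).
But 51 mod 5 = 1 while 50 mod 5 = 0, a contradiction.
So no integer satisfies both congruences.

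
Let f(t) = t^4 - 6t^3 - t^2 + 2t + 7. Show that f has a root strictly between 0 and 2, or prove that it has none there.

Yes, f has a root in the interval.

f(0) = 7 and f(2) = -25, which have opposite signs.
As a polynomial, f is continuous on every closed interval.
By the Intermediate Value Theorem, f takes the value 0 somewhere in the open interval.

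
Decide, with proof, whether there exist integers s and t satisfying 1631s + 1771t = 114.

No such integers exist.

gcd(1631, 1771) = 7, so every integer of the form 1631s + 1771t is a multiple of 7.
But 114 = 7·16 + 2, so 7 ∤ 114.
Therefore 1631s + 1771t = 114 has no solution in integers.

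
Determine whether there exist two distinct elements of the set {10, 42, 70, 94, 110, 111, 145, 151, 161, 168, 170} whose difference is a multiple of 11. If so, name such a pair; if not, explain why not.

Reduce each element modulo 11: 10↦10, 42↦9, 70↦4, 94↦6, 110↦0, 111↦1, 145↦2, 151↦8, 161↦7, 168↦3, 170↦5.
These 11 residues are pairwise different, hence no difference of two elements is divisible by 11.

No, no such pair exists.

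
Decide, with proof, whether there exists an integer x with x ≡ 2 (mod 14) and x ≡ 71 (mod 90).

No such integer exists.

gcd(14, 90) = 2. If x ≡ 2 (mod 14) and x ≡ 71 (mod 90), then x ≡ 2 (mod 2) and x ≡ 71 (mod 2).
But 2 mod 2 = 0 while 71 mod 2 = 1, a contradiction.
Therefore no such x exists.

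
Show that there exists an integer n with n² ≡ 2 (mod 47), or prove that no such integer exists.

Take n = 40. Then 40² = 1600 = 34·47 + 2, so 40² ≡ 2 (mod 47).

n = 40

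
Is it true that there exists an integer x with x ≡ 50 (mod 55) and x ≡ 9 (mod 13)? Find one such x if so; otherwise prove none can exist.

The moduli 55 and 13 are coprime, so by the Chinese Remainder Theorem a unique solution modulo 715 exists.
Write x = 50 + 55t and require 50 + 55t ≡ 9 (mod 13), i.e. 55t ≡ 11 (mod 13).
55 ≡ 3 (mod 13), so this reads 3t ≡ 11 (mod 13). Since 3·9 = 27 = 2·13 + 1, the inverse of 3 mod 13 is 9.
Multiplying by 9: t ≡ 9·11 = 99 ≡ 8 (mod 13).
Taking t = 8 gives x = 50 + 55·8 = 490.
Check: 490 mod 55 = 50, 490 mod 13 = 9. ✓

x = 490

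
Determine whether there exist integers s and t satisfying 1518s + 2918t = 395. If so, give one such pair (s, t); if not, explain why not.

No, no such integers exist.

gcd(1518, 2918) = 2, so every integer of the form 1518s + 2918t is a multiple of 2.
But 395 is not a multiple of 2 (it leaves remainder 1).
Therefore 1518s + 2918t = 395 has no solution in integers.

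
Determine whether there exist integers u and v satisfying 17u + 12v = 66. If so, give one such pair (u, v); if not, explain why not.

u = 6, v = -3

17 and 12 are coprime, so 17u + 12v ranges over all of ℤ.
Dividing repeatedly: 17 = 1·12 + 5, 12 = 2·5 + 2, 5 = 2·2 + 1, 2 = 2·1 + 0.
Unwinding: 1 = 5 − 2·2 = 5 − 2·(12 − 2·5) = −2·12 + 5·5 = −2·12 + 5·(17 − 1·12) = 5·17 − 7·12, i.e. 17·5 + 12·(-7) = 1.
Scaling by 66 gives the particular solution (u, v) = (330, -462).
The general solution is u = 330 + 12k, v = -462 − 17k; taking k = -27 gives the smaller pair u = 6, v = -3.
Indeed 17·6 + 12·(-3) = 102 − 36 = 66.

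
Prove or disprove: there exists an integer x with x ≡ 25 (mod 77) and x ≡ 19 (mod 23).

Since 77 and 23 share no common factor, CRT says the pair of congruences has a solution (unique mod 1771).
Any solution of the first congruence is x = 25 + 77t; substituting into the second, 77t ≡ 19 − 25 ≡ 17 (mod 23).
77 ≡ 8 (mod 23), so this reads 8t ≡ 17 (mod 23). Note 8·3 = 24 ≡ 1 (mod 23) (as 24 − 1 = 1·23), so 8⁻¹ ≡ 3.
Therefore t ≡ 3·17 = 51 ≡ 5 (mod 23).
With t = 5: x = 25 + 77·5 = 410.
Verify: 410 = 5·77 + 25 and 410 = 17·23 + 19. ✓

x = 410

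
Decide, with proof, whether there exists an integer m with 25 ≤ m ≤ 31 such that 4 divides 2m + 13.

At m = 25, 2·25 + 13 = 63 ≡ 3 (mod 4), and each step in m adds 2, giving residues 3, 1, 3, 1, 3, 1, 3 for m = 25, 26, …, 31.
None is 0, so 4 never divides 2m + 13 on this range.

There is no such integer m in that range.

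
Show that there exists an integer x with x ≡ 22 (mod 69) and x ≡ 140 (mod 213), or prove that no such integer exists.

No, no such integer exists.

gcd(69, 213) = 3. If x ≡ 22 (mod 69) and x ≡ 140 (mod 213), then x ≡ 22 (mod 3) and x ≡ 140 (mod 3).
But 22 mod 3 = 1 while 140 mod 3 = 2, a contradiction.
Hence the system has no solution.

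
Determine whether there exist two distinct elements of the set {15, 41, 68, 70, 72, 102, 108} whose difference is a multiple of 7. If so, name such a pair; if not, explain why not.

Two integers differ by a multiple of 7 exactly when they have the same residue mod 7. The residues are 15↦1, 41↦6, 68↦5, 70↦0, 72↦2, 102↦4, 108↦3.
No residue repeats among the 7 elements, so no pair has difference ≡ 0 (mod 7).

No, no such pair exists.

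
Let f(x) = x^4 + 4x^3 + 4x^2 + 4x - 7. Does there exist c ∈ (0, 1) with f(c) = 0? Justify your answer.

f(0) = -7 and f(1) = 6, which have opposite signs.
As a polynomial, f is continuous on every closed interval.
By the Intermediate Value Theorem f must vanish at some point of (0, 1).

Such a root exists.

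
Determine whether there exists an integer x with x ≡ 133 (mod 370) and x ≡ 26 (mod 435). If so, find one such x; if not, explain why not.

gcd(370, 435) = 5. If x ≡ 133 (mod 370) and x ≡ 26 (mod 435), then x ≡ 133 (mod 5) and x ≡ 26 (mod 5).
However 133 ≡ 3 and 26 ≡ 1 (mod 5), and 3 ≠ 1.
So no integer satisfies both congruences.

There is no such integer.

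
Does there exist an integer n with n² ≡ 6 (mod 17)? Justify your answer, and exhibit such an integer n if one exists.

There is no such integer.

Since (17 − n)² ≡ n² (mod 17), it suffices to square n = 0, 1, …, 8: the residues are 0, 1, 4, 9, 16, 8, 2, 15, 13.
The set of squares mod 17 is therefore {0, 1, 2, 4, 8, 9, 13, 15, 16}, which does not contain 6.
Therefore n² ≡ 6 (mod 17) has no solution.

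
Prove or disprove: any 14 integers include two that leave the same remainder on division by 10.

Yes.

There are exactly 10 possible remainders on division by 10.
With 14 integers and only 10 classes, the pigeonhole principle forces two of them, say a and b, into the same class.
So a and b have equal remainders mod 10, which is exactly what was to be shown.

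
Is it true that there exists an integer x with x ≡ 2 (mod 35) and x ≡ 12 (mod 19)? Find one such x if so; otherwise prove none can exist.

x = 107

Since 35 and 19 share no common factor, CRT says the pair of congruences has a solution (unique mod 665).
Any solution of the first congruence is x = 2 + 35t; substituting into the second, 35t ≡ 12 − 2 ≡ 10 (mod 19).
35 ≡ 16 (mod 19), so this reads 16t ≡ 10 (mod 19). Note 16·6 = 96 ≡ 1 (mod 19) (as 96 − 1 = 5·19), so 16⁻¹ ≡ 6.
Therefore t ≡ 6·10 = 60 ≡ 3 (mod 19).
Taking t = 3 gives x = 2 + 35·3 = 107.
Indeed 107 ≡ 2 (mod 35) and 107 ≡ 12 (mod 19).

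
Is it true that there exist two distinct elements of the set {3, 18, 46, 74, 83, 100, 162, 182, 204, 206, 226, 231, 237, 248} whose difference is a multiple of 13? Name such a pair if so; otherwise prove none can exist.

3 and 237 are such a pair.

Both 3 and 237 leave remainder 3 on division by 13; their difference 234 = 18·13 is a multiple of 13.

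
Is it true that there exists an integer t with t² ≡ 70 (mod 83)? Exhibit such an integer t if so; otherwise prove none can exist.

t = 53 works: 53² = 2809, and 2809 − 70 = 2739 = 33·83.

t = 53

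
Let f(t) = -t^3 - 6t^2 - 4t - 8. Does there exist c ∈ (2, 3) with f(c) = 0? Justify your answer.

f has no root in that interval.

f(2) = -48 and f(3) = -101, both negative, so a sign-change argument is unavailable; we show f keeps this sign on the whole interval.
Substitute t = 2 + u, where 0 < u < 1 on the interval. Expanding, f(2 + u) = -u^3 - 12u^2 - 40u - 48.
All 4 nonzero coefficients of this polynomial in u are negative; hence for u > 0 the value is a sum of negative terms (the constant -48 among them).
So f is strictly negative on (2, 3); no root exists in the interval.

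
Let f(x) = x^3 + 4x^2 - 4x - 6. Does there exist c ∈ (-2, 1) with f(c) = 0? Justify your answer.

f(-2) = 10 and f(1) = -5, which have opposite signs.
f is continuous everywhere (it is a polynomial), in particular on [-2, 1].
So by the Intermediate Value Theorem there is a c strictly between -2 and 1 with f(c) = 0.

Yes, such a c exists.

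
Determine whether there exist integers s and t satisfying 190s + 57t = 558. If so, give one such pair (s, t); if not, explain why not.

There are no such integers.

Both 190 and 57 are divisible by gcd(190, 57) = 19, hence so is any combination 190s + 57t.
But 558 = 19·29 + 7, so 19 ∤ 558.
So the equation is unsolvable over ℤ.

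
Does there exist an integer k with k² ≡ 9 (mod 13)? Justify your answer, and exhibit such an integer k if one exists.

Take k = 10. Then 10² = 100 = 7·13 + 9, so 10² ≡ 9 (mod 13).

k = 10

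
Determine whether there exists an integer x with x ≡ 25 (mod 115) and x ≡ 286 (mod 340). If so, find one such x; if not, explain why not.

There is no such integer.

Both moduli are multiples of 5 = gcd(115, 340), so any solution would satisfy x ≡ 25 and x ≡ 286 modulo 5 simultaneously.
But 25 mod 5 = 0 while 286 mod 5 = 1, a contradiction.
So no integer satisfies both congruences.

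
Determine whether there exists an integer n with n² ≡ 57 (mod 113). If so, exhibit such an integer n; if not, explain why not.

n = 31

Take n = 31. Then 31² = 961 = 8·113 + 57, so 31² ≡ 57 (mod 113).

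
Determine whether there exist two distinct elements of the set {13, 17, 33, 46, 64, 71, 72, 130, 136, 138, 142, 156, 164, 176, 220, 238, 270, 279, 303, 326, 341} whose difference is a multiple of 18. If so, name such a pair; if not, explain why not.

The pair (17, 71) works.

Reduce each element mod 18: 13↦13, 17↦17, 33↦15, 46↦10, 64↦10, 71↦17, 72↦0, 130↦4, 136↦10, 138↦12, 142↦16, 156↦12, 164↦2, 176↦14, 220↦4, 238↦4, 270↦0, 279↦9, 303↦15, 326↦2, 341↦17. The residue 17 repeats (at 17 and 71), and 71 − 17 = 54 = 3·18.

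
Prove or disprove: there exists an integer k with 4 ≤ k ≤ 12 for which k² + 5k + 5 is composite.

At k = 12: 12² + 5·12 + 5 = 209 = 11·19, which is composite.

k = 12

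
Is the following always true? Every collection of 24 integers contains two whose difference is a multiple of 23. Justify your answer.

Each integer lies in one of the 23 residue classes modulo 23.
Since 24 > 23, two of the 24 integers must share a residue class by the pigeonhole principle; call them a and b.
Their difference a − b is then a multiple of 23.

True.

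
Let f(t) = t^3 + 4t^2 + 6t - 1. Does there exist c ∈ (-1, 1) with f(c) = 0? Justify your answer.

f(-1) = -4 and f(1) = 10, which have opposite signs.
f is continuous everywhere (it is a polynomial), in particular on [-1, 1].
By the Intermediate Value Theorem, f takes the value 0 somewhere in the open interval.

Yes, f has a root in the interval.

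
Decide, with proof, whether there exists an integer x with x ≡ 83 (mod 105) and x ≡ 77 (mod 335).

No, no such integer exists.

Reduce both congruences modulo 5, which divides 105 and 335: they say x ≡ 83 (mod 5) and x ≡ 77 (mod 5).
But 83 mod 5 = 3 while 77 mod 5 = 2, a contradiction.
Hence the system has no solution.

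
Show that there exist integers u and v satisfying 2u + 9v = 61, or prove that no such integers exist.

u = 8, v = 5

2 and 9 are coprime, so 2u + 9v ranges over all of ℤ.
Euclidean algorithm: 9 = 4·2 + 1, 2 = 2·1 + 0.
Working back up the chain: 1 = 9 − 4·2. So 2·(-4) + 9·1 = 1.
Multiplying through by 61: u = (-4)·61 = -244, v = 1·61 = 61 is a solution.
The general solution is u = -244 + 9k, v = 61 − 2k; taking k = 28 gives the smaller pair u = 8, v = 5.
Check: 2·8 + 9·5 = 16 + 45 = 61. ✓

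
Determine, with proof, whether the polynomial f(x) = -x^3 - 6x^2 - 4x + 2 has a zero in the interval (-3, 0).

Such a root exists.

f(-3) = -13 and f(0) = 2, which have opposite signs.
As a polynomial, f is continuous on every closed interval.
By the Intermediate Value Theorem f must vanish at some point of (-3, 0).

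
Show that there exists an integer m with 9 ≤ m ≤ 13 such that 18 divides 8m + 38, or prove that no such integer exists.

m = 11

Try m = 11: 8·11 + 38 = 126 = 7·18, which is divisible by 18.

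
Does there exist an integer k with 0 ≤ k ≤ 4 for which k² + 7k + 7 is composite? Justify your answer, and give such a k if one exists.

At k = 4: 4² + 7·4 + 7 = 51 = 3·17, which is composite.

k = 4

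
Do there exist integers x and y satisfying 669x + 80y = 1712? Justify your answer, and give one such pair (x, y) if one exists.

669 and 80 are coprime, so 669x + 80y ranges over all of ℤ.
Euclidean algorithm: 669 = 8·80 + 29, 80 = 2·29 + 22, 29 = 1·22 + 7, 22 = 3·7 + 1, 7 = 7·1 + 0.
Unwinding: 1 = 22 − 3·7 = 22 − 3·(29 − 1·22) = −3·29 + 4·22 = −3·29 + 4·(80 − 2·29) = 4·80 − 11·29 = 4·80 − 11·(669 − 8·80) = −11·669 + 92·80, i.e. 669·(-11) + 80·92 = 1.
Multiplying through by 1712: x = (-11)·1712 = -18832, y = 92·1712 = 157504 is a solution.
The general solution is x = -18832 + 80k, y = 157504 − 669k; taking k = 236 gives the smaller pair x = 48, y = -380.
Check: 669·48 + 80·(-380) = 32112 − 30400 = 1712. ✓

x = 48, y = -380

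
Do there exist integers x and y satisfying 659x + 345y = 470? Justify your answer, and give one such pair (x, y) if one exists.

Since gcd(659, 345) = 1, every integer is an integer combination of 659 and 345.
Euclidean algorithm: 659 = 1·345 + 314, 345 = 1·314 + 31, 314 = 10·31 + 4, 31 = 7·4 + 3, 4 = 1·3 + 1, 3 = 3·1 + 0.
Working back up the chain: 1 = 4 − 1·3 = 4 − (31 − 7·4) = −31 + 8·4 = −31 + 8·(314 − 10·31) = 8·314 − 81·31 = 8·314 − 81·(345 − 1·314) = −81·345 + 89·314 = −81·345 + 89·(659 − 1·345) = 89·659 − 170·345. So 659·89 + 345·(-170) = 1.
Times 470: 659·41830 + 345·(-79900) = 470, so (41830, -79900) solves it.
The general solution is x = 41830 + 345k, y = -79900 − 659k; taking k = -121 gives the smaller pair x = 85, y = -161.
Indeed 659·85 + 345·(-161) = 56015 − 55545 = 470.

x = 85, y = -161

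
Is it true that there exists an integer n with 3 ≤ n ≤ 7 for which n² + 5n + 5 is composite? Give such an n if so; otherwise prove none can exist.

n = 5

At n = 5: 5² + 5·5 + 5 = 55 = 5·11, which is composite.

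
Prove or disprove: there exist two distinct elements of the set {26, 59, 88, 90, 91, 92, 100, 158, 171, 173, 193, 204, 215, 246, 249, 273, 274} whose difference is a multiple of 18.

Residues mod 18: 26↦8, 59↦5, 88↦16, 90↦0, 91↦1, 92↦2, 100↦10, 158↦14, 171↦9, 173↦11, 193↦13, 204↦6, 215↦17, 246↦12, 249↦15, 273↦3, 274↦4.
All 17 residues are distinct, so no two elements differ by a multiple of 18.

No such pair exists.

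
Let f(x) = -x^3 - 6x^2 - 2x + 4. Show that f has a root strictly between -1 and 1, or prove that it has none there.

f(-1) = 1 and f(1) = -5, which have opposite signs.
f is continuous everywhere (it is a polynomial), in particular on [-1, 1].
By the Intermediate Value Theorem f must vanish at some point of (-1, 1).

Such a root exists.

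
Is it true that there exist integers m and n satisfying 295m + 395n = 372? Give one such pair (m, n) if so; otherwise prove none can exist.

gcd(295, 395) = 5, so every integer of the form 295m + 395n is a multiple of 5.
However 372 leaves remainder 2 on division by 5.
So the equation is unsolvable over ℤ.

There are no such integers.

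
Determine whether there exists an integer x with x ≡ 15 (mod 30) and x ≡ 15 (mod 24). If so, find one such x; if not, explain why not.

x = 15

Here gcd(30, 24) = 6, and both 15 and 15 leave remainder 3 mod 6, so the system is consistent.
In fact x = 15 itself already satisfies 15 mod 24 = 15.
Indeed 15 ≡ 15 (mod 30) and 15 ≡ 15 (mod 24).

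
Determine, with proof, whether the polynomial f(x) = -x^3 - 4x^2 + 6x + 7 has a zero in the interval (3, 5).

f has no root in that interval.

f(3) = -38 and f(5) = -188, both negative, so a sign-change argument is unavailable; we show f keeps this sign on the whole interval.
Shift to the endpoint 3: with x = 3 + u (0 < u < 2), one computes f(3 + u) = -u^3 - 13u^2 - 45u - 38.
All 4 nonzero coefficients of this polynomial in u are negative; hence for u > 0 the value is a sum of negative terms (the constant -38 among them).
So f is strictly negative on (3, 5); no root exists in the interval.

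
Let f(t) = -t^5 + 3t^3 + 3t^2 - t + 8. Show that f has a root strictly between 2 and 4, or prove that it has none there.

f(2) = 10 and f(4) = -780, which have opposite signs.
As a polynomial, f is continuous on every closed interval.
By the Intermediate Value Theorem f must vanish at some point of (2, 4).

Such a root exists.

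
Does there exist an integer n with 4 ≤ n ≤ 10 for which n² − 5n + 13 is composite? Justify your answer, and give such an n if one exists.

n = 7

At n = 7: 7² − 5·7 + 13 = 27 = 3·9, which is composite.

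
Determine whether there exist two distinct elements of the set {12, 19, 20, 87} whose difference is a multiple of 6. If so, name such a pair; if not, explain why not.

Reduce each element modulo 6: 12↦0, 19↦1, 20↦2, 87↦3.
No residue repeats among the 4 elements, so no pair has difference ≡ 0 (mod 6).

No such pair exists.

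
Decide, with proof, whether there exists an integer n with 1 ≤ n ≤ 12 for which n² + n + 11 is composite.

At n = 11: 11² + 11 + 11 = 143 = 11·13, which is composite.

n = 11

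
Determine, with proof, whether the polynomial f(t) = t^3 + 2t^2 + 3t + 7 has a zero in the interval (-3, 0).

Such a root exists.

f(-3) = -11 and f(0) = 7, which have opposite signs.
f is continuous everywhere (it is a polynomial), in particular on [-3, 0].
By the Intermediate Value Theorem f must vanish at some point of (-3, 0).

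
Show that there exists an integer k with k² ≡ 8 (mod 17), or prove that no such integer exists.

Take k = 12. Then 12² = 144 = 8·17 + 8, so 12² ≡ 8 (mod 17).

k = 12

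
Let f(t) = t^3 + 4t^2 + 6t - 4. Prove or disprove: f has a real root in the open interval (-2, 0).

f has no root in that interval.

f(-2) = -8 and f(0) = -4, both negative.
The derivative f'(t) = 3t^2 + 8t + 6 is a quadratic with discriminant 8² − 4·3·6 = -8 < 0; it never vanishes, so it is always positive (sign of the leading coefficient).
Hence f is strictly increasing on ℝ, and in particular on [-2, 0]. A strictly monotone function with same-sign endpoint values stays negative on the whole interval, so f has no zero in (-2, 0).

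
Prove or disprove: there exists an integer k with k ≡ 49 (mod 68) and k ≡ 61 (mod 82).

The moduli are not coprime: gcd(68, 82) = 2. Compatibility requires 2 ∣ (61 − 49) = 12, which holds, so solutions exist.
The integers ≡ 49 (mod 68) are 49, 117, 185, 253, 321, 389, …; their remainders mod 82 are 49, 35, 21, 7, 75, 61, so k = 389 is the first that is ≡ 61 (mod 82).
Indeed 389 ≡ 49 (mod 68) and 389 ≡ 61 (mod 82).

k = 389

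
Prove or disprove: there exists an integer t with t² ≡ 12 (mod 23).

t = 14

t = 14 works: 14² = 196, and 196 − 12 = 184 = 8·23.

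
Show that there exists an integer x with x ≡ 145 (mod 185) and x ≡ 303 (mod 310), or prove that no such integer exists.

Both moduli are multiples of 5 = gcd(185, 310), so any solution would satisfy x ≡ 145 and x ≡ 303 modulo 5 simultaneously.
But 145 mod 5 = 0 while 303 mod 5 = 3, a contradiction.
Hence the system has no solution.

No such integer exists.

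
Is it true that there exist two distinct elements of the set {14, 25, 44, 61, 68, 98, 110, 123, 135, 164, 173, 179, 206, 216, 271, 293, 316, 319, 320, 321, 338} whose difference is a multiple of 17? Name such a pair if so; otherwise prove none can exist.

The pair (14, 320) works.

14 mod 17 = 14 and 320 mod 17 = 14, so 320 − 14 = 306 = 18·17.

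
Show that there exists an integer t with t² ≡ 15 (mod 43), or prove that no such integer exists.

Take t = 31. Then 31² = 961 = 22·43 + 15, so 31² ≡ 15 (mod 43).

t = 31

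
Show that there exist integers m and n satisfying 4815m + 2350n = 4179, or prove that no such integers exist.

Both 4815 and 2350 are divisible by gcd(4815, 2350) = 5, hence so is any combination 4815m + 2350n.
But 4179 = 5·835 + 4, so 5 ∤ 4179.
Hence no integers m, n satisfy the equation.

There are no such integers.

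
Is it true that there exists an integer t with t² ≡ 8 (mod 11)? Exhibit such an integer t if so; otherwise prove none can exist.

Computing t² mod 11 for t = 0, 1, …, 5 (enough, by the symmetry t ↦ 11 − t) gives 0, 1, 4, 9, 5, 3.
So the quadratic residues mod 11 are {0, 1, 3, 4, 5, 9}, and 8 is not among them.
Hence no integer t has t² ≡ 8 (mod 11).

There is no such integer.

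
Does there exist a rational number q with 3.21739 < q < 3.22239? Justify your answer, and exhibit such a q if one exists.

Multiplying by 9: 9·3.21739 = 28.95651 and 9·3.22239 = 29.00151, so the integer 29 lies strictly between them.
So q = 29/9 works: it is a ratio of integers, and dividing 9·3.21739 < 29 < 9·3.22239 through by 9 gives 3.21739 < 29/9 < 3.22239.

q = 29/9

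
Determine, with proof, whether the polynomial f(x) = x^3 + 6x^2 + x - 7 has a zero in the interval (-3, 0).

f(-3) = 17 and f(0) = -7, which have opposite signs.
f is continuous everywhere (it is a polynomial), in particular on [-3, 0].
By the Intermediate Value Theorem, f takes the value 0 somewhere in the open interval.

Such a root exists.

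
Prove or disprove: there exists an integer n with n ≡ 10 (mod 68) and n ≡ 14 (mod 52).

gcd(68, 52) = 4. A simultaneous solution exists iff 10 ≡ 14 (mod 4); here 10 mod 4 = 2 = 14 mod 4, so it does.
Put n = 10 + 68t, so we need 68t ≡ 4 (mod 52), equivalently (divide by 4) 17t ≡ 1 (mod 13).
17 ≡ 4 (mod 13), so this reads 4t ≡ 1 (mod 13). Invert 4 mod 13 by the Euclidean algorithm: 13 = 3·4 + 1, 4 = 4·1 + 0; back-substituting, 1 = 13 − 3·4. Hence 4·(-3) ≡ 1, so 4⁻¹ ≡ -3 ≡ 10 (mod 13).
Therefore t ≡ 10·1 = 10 (mod 13).
Then n = 10 + 68·10 = 690.
Indeed 690 ≡ 10 (mod 68) and 690 ≡ 14 (mod 52).

n = 690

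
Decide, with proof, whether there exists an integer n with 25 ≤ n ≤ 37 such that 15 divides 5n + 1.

There is no such integer n in that range.

The values of 5n + 1 for n = 25, 26, …, 37 are 126, 131, 136, 141, 146, 151, 156, 161, 166, 171, 176, 181, 186; reduced mod 15 these are 6, 11, 1, 6, 11, 1, 6, 11, 1, 6, 11, 1, 6.
Since 0 is absent from this list, 15 ∤ 5n + 1 for every n with 25 ≤ n ≤ 37.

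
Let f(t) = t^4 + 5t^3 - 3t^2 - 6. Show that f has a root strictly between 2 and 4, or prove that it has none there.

The endpoint values f(2) = 38 and f(4) = 522 are both positive. Claim: f(t) > 0 for every t in (2, 4).
Substitute t = 2 + u, where 0 < u < 2 on the interval. Expanding, f(2 + u) = u^4 + 13u^3 + 51u^2 + 80u + 38.
All 5 nonzero coefficients of this polynomial in u are positive; hence for u > 0 the value is a sum of positive terms (the constant 38 among them).
So f is strictly positive on (2, 4); no root exists in the interval.

No.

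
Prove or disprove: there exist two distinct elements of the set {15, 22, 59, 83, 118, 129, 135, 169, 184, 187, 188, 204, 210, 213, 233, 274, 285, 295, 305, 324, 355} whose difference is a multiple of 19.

Both 15 and 129 leave remainder 15 on division by 19; their difference 114 = 6·19 is a multiple of 19.

Yes: 15 and 129.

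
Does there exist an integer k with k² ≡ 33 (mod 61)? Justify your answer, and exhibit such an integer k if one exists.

There is no such integer.

61 is prime, so by Euler's criterion 33 is a square mod 61 iff 33^((61−1)/2) = 33^30 ≡ 1 (mod 61).
Repeated squaring mod 61: 33^2 = 1089 ≡ 52; 33^4 ≡ 52² = 2704 ≡ 20; 33^8 ≡ 20² = 400 ≡ 34; 33^16 ≡ 34² = 1156 ≡ 58.
Since 30 = 16 + 8 + 4 + 2, 33^30 ≡ 58 · 34 · 20 · 52; multiplying out mod 61: 58·34 = 1972 ≡ 20, then 20·20 = 400 ≡ 34, then 34·52 = 1768 ≡ 60. Thus 33^30 ≡ 60 ≡ −1 (mod 61).
The value −1 means 33 is a non-residue modulo 61, so k² ≡ 33 (mod 61) is impossible.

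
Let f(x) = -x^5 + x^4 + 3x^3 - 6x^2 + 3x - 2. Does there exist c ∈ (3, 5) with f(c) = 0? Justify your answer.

The endpoint values f(3) = -128 and f(5) = -2262 are both negative. Claim: f(x) < 0 for every x in (3, 5).
Shift to the endpoint 3: with x = 3 + u (0 < u < 2), one computes f(3 + u) = -u^5 - 14u^4 - 75u^3 - 195u^2 - 249u - 128.
All 6 nonzero coefficients of this polynomial in u are negative; hence for u > 0 the value is a sum of negative terms (the constant -128 among them).
Therefore f(x) < 0 throughout (3, 5), and f has no zero there.

No.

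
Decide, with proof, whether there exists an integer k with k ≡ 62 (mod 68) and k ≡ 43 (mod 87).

The moduli 68 and 87 are coprime, so by the Chinese Remainder Theorem a unique solution modulo 5916 exists.
Any solution of the first congruence is k = 62 + 68t; substituting into the second, 68t ≡ 43 − 62 ≡ 68 (mod 87).
Since 68·32 = 2176 = 25·87 + 1, the inverse of 68 mod 87 is 32.
Therefore t ≡ 32·68 = 2176 ≡ 1 (mod 87).
Taking t = 1 gives k = 62 + 68·1 = 130.
Check: 130 mod 68 = 62, 130 mod 87 = 43. ✓

k = 130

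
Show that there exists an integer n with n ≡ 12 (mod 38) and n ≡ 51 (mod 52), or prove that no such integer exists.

No such integer exists.

Both moduli are multiples of 2 = gcd(38, 52), so any solution would satisfy n ≡ 12 and n ≡ 51 modulo 2 simultaneously.
These are incompatible: 12 − 51 = -39 is not divisible by 2.
Hence the system has no solution.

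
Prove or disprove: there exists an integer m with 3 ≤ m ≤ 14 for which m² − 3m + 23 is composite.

m = 4

At m = 4: 4² − 3·4 + 23 = 27 = 3·9, which is composite.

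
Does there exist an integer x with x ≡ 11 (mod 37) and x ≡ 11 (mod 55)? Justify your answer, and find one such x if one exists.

x = 11

Since 37 and 55 share no common factor, CRT says the pair of congruences has a solution (unique mod 2035).
Write x = 11 + 37t and require 11 + 37t ≡ 11 (mod 55), i.e. 37t ≡ 0 (mod 55).
t = 0 satisfies this.
Taking t = 0 gives x = 11 + 37·0 = 11.
Verify: 11 = 0·37 + 11 and 11 = 0·55 + 11. ✓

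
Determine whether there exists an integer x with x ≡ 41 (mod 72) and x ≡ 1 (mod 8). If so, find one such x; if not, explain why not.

x = 41

The moduli are not coprime: gcd(72, 8) = 8. Compatibility requires 8 ∣ (1 − 41) = -40, which holds, so solutions exist.
In fact x = 41 itself already satisfies 41 mod 8 = 1.
Verify: 41 = 0·72 + 41 and 41 = 5·8 + 1. ✓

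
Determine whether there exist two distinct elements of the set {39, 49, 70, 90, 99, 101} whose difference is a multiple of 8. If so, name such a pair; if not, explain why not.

Residues mod 8: 39↦7, 49↦1, 70↦6, 90↦2, 99↦3, 101↦5.
All 6 residues are distinct, so no two elements differ by a multiple of 8.

No such pair exists.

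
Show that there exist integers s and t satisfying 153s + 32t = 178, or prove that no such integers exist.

Since gcd(153, 32) = 1, every integer is an integer combination of 153 and 32.
Dividing repeatedly: 153 = 4·32 + 25, 32 = 1·25 + 7, 25 = 3·7 + 4, 7 = 1·4 + 3, 4 = 1·3 + 1, 3 = 3·1 + 0.
Unwinding: 1 = 4 − 1·3 = 4 − (7 − 1·4) = −7 + 2·4 = −7 + 2·(25 − 3·7) = 2·25 − 7·7 = 2·25 − 7·(32 − 1·25) = −7·32 + 9·25 = −7·32 + 9·(153 − 4·32) = 9·153 − 43·32, i.e. 153·9 + 32·(-43) = 1.
Times 178: 153·1602 + 32·(-7654) = 178, so (1602, -7654) solves it.
Shifting by a multiple of (32, −153) keeps it a solution: s = 1602 − 50·32 = 2, t = -7654 + 50·153 = -4.
Check: 153·2 + 32·(-4) = 306 − 128 = 178. ✓

s = 2, t = -4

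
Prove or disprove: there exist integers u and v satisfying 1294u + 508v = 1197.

There are no such integers.

gcd(1294, 508) = 2, so every integer of the form 1294u + 508v is a multiple of 2.
However 1197 leaves remainder 1 on division by 2.
Hence no integers u, v satisfy the equation.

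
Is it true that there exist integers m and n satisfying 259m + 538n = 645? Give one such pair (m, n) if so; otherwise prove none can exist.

259 and 538 are coprime, so 259m + 538n ranges over all of ℤ.
Euclidean algorithm: 538 = 2·259 + 20, 259 = 12·20 + 19, 20 = 1·19 + 1, 19 = 19·1 + 0.
Working back up the chain: 1 = 20 − 1·19 = 20 − (259 − 12·20) = −259 + 13·20 = −259 + 13·(538 − 2·259) = 13·538 − 27·259. So 259·(-27) + 538·13 = 1.
Times 645: 259·(-17415) + 538·8385 = 645, so (-17415, 8385) solves it.
Adding 33·538 to m and subtracting 33·259 from n gives the tidier solution (339, -162).
Indeed 259·339 + 538·(-162) = 87801 − 87156 = 645.

m = 339, n = -162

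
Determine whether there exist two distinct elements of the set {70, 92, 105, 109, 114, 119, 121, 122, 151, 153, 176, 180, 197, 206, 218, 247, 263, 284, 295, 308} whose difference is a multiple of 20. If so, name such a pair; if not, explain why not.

No, no such pair exists.

Two integers differ by a multiple of 20 exactly when they have the same residue mod 20. The residues are 70↦10, 92↦12, 105↦5, 109↦9, 114↦14, 119↦19, 121↦1, 122↦2, 151↦11, 153↦13, 176↦16, 180↦0, 197↦17, 206↦6, 218↦18, 247↦7, 263↦3, 284↦4, 295↦15, 308↦8.
No residue repeats among the 20 elements, so no pair has difference ≡ 0 (mod 20).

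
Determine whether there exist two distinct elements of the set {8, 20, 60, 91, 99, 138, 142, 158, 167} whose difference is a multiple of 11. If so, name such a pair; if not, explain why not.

Two integers differ by a multiple of 11 exactly when they have the same residue mod 11. The residues are 8↦8, 20↦9, 60↦5, 91↦3, 99↦0, 138↦6, 142↦10, 158↦4, 167↦2.
These 9 residues are pairwise different, hence no difference of two elements is divisible by 11.

No such pair exists.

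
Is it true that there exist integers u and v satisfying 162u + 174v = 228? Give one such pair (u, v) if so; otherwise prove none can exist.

u = 10, v = -8

Since gcd(162, 174) = 6 and 228 = 6·38, Bézout's identity guarantees a solution.
Dividing through by 6 reduces the equation to 27u + 29v = 38.
Run the Euclidean algorithm on 29 and 27: 29 = 1·27 + 2, 27 = 13·2 + 1, 2 = 2·1 + 0.
Unwinding: 1 = 27 − 13·2 = 27 − 13·(29 − 1·27) = −13·29 + 14·27, i.e. 27·14 + 29·(-13) = 1.
Scaling by 38 gives the particular solution (u, v) = (532, -494).
Subtracting 18·29 from u and adding 18·27 to v gives the tidier solution (10, -8).
Check: 162·10 + 174·(-8) = 1620 − 1392 = 228. ✓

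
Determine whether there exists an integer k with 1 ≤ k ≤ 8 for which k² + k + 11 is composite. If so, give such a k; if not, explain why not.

No such integer k in that range exists.

The values for k = 1, 2, …, 8 are 13, 17, 23, 31, 41, 53, 67, 83, and each of these is prime.
So no value in the range makes the expression composite.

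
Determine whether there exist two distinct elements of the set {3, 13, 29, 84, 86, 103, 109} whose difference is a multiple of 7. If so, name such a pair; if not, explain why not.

Two integers differ by a multiple of 7 exactly when they have the same residue mod 7. The residues are 3↦3, 13↦6, 29↦1, 84↦0, 86↦2, 103↦5, 109↦4.
All 7 residues are distinct, so no two elements differ by a multiple of 7.

No such pair exists.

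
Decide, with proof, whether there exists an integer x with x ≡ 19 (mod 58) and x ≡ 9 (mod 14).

x = 135

The moduli are not coprime: gcd(58, 14) = 2. Compatibility requires 2 ∣ (9 − 19) = -10, which holds, so solutions exist.
Step through x = 19, 19 + 58, 19 + 2·58, …: the values 19, 77, 135 reduce mod 14 to 5, 7, 9. The value 135 hits 9.
Indeed 135 ≡ 19 (mod 58) and 135 ≡ 9 (mod 14).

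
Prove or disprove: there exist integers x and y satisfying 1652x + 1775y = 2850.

1652 and 1775 are coprime, so 1652x + 1775y ranges over all of ℤ.
Run the Euclidean algorithm on 1775 and 1652: 1775 = 1·1652 + 123, 1652 = 13·123 + 53, 123 = 2·53 + 17, 53 = 3·17 + 2, 17 = 8·2 + 1, 2 = 2·1 + 0.
Working back up the chain: 1 = 17 − 8·2 = 17 − 8·(53 − 3·17) = −8·53 + 25·17 = −8·53 + 25·(123 − 2·53) = 25·123 − 58·53 = 25·123 − 58·(1652 − 13·123) = −58·1652 + 779·123 = −58·1652 + 779·(1775 − 1·1652) = 779·1775 − 837·1652. So 1652·(-837) + 1775·779 = 1.
Multiplying through by 2850: x = (-837)·2850 = -2385450, y = 779·2850 = 2220150 is a solution.
Adding 1344·1775 to x and subtracting 1344·1652 from y gives the tidier solution (150, -138).
Check: 1652·150 + 1775·(-138) = 247800 − 244950 = 2850. ✓

x = 150, y = -138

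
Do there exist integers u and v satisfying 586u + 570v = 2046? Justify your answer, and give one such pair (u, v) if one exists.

gcd(586, 570) = 2, and 2 divides 2046, so integer solutions exist.
Dividing through by 2 reduces the equation to 293u + 285v = 1023.
Euclidean algorithm: 293 = 1·285 + 8, 285 = 35·8 + 5, 8 = 1·5 + 3, 5 = 1·3 + 2, 3 = 1·2 + 1, 2 = 2·1 + 0.
Working back up the chain: 1 = 3 − 1·2 = 3 − (5 − 1·3) = −5 + 2·3 = −5 + 2·(8 − 1·5) = 2·8 − 3·5 = 2·8 − 3·(285 − 35·8) = −3·285 + 107·8 = −3·285 + 107·(293 − 1·285) = 107·293 − 110·285. So 293·107 + 285·(-110) = 1.
Multiplying through by 1023: u = 107·1023 = 109461, v = (-110)·1023 = -112530 is a solution.
Shifting by a multiple of (285, −293) keeps it a solution: u = 109461 − 384·285 = 21, v = -112530 + 384·293 = -18.
Indeed 586·21 + 570·(-18) = 12306 − 10260 = 2046.

u = 21, v = -18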